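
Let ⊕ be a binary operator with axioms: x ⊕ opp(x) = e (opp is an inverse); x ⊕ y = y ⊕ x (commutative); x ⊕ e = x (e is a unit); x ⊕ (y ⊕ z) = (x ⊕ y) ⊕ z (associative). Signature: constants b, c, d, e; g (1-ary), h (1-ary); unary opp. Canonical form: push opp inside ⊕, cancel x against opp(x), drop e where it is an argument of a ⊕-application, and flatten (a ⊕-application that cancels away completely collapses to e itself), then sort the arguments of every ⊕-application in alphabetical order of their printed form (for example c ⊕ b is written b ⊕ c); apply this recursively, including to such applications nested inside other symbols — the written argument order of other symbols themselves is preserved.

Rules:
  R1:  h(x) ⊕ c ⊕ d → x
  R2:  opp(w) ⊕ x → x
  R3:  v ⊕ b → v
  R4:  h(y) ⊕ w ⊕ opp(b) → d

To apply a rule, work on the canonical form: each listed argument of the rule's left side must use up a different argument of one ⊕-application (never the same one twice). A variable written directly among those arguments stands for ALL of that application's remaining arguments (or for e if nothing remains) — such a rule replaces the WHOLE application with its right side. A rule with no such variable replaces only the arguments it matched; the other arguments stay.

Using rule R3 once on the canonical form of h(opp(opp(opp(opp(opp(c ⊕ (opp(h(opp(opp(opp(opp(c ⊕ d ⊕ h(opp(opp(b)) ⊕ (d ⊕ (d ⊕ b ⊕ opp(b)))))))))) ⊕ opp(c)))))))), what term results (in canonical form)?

Answer: h(h(c ⊕ d ⊕ h(d ⊕ d)))

Derivation:
Canonical form:  h(h(c ⊕ d ⊕ h(b ⊕ d ⊕ d)))
Apply R3:  consuming b;  v := d ⊕ d
The variable takes the whole remainder — replace the entire application.
New term:  h(h(c ⊕ d ⊕ h(d ⊕ d)))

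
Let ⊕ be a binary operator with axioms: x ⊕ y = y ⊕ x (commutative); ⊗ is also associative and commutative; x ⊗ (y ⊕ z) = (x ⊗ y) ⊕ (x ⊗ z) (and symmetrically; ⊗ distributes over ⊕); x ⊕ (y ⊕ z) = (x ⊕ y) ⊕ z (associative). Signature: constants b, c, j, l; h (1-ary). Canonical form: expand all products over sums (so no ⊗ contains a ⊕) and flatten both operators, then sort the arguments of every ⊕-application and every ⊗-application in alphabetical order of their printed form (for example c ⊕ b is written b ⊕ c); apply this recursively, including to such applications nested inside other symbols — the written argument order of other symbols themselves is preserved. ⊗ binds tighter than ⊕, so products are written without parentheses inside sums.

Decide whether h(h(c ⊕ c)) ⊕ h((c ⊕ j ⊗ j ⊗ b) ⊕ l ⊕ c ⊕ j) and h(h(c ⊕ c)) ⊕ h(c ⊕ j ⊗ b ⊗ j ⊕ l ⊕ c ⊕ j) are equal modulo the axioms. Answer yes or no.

Answer: yes — both canonical forms are h(b ⊗ j ⊗ j ⊕ c ⊕ c ⊕ j ⊕ l) ⊕ h(h(c ⊕ c))

Derivation:
Left:  h(h(c ⊕ c)) ⊕ h((c ⊕ j ⊗ j ⊗ b) ⊕ l ⊕ c ⊕ j)
  Flatten:  h(h(c ⊕ c)) ⊕ h(b ⊗ j ⊗ j ⊕ c ⊕ c ⊕ j ⊕ l)
  Sort arguments:  h(b ⊗ j ⊗ j ⊕ c ⊕ c ⊕ j ⊕ l) ⊕ h(h(c ⊕ c))
Right:  h(h(c ⊕ c)) ⊕ h(c ⊕ j ⊗ b ⊗ j ⊕ l ⊕ c ⊕ j)
  Merge nested applications:  h(h(c ⊕ c)) ⊕ h(b ⊗ j ⊗ j ⊕ c ⊕ c ⊕ j ⊕ l)
  Sort:  h(b ⊗ j ⊗ j ⊕ c ⊕ c ⊕ j ⊕ l) ⊕ h(h(c ⊕ c))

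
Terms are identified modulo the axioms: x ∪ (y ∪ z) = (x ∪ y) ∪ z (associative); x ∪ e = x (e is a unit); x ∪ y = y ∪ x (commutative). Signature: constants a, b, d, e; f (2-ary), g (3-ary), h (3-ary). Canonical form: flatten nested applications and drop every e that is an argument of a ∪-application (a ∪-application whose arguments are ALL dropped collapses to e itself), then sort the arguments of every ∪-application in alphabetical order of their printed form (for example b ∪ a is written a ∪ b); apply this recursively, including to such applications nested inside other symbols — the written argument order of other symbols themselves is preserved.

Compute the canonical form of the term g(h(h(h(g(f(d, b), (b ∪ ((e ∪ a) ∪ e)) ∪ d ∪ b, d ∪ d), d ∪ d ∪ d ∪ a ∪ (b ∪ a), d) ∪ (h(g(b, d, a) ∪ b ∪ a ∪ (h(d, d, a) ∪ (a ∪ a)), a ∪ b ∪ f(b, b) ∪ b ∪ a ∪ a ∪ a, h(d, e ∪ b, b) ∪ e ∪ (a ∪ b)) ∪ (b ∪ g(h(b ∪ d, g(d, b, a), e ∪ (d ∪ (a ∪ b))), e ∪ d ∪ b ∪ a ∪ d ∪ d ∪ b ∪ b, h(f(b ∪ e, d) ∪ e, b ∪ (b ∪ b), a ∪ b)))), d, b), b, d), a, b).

Answer: g(h(h(b ∪ g(h(b ∪ d, g(d, b, a), a ∪ b ∪ d), a ∪ b ∪ b ∪ b ∪ d ∪ d ∪ d, h(f(b, d), b ∪ b ∪ b, a ∪ b)) ∪ h(a ∪ a ∪ a ∪ b ∪ g(b, d, a) ∪ h(d, d, a), a ∪ a ∪ a ∪ a ∪ b ∪ b ∪ f(b, b), a ∪ b ∪ h(d, b, b)) ∪ h(g(f(d, b), a ∪ b ∪ b ∪ d, d ∪ d), a ∪ a ∪ b ∪ d ∪ d ∪ d, d), d, b), b, d), a, b)

Derivation:
Focus inside:  h(g(f(d, b), (b ∪ ((e ∪ a) ∪ e)) ∪ d ∪ b, d ∪ d), d ∪ d ∪ d ∪ a ∪ (b ∪ a), d) ∪ (h(g(b, d, a) ∪ b ∪ a ∪ (h(d, d, a) ∪ (a ∪ a)), a ∪ b ∪ f(b, b) ∪ b ∪ a ∪ a ∪ a, h(d, e ∪ b, b) ∪ e ∪ (a ∪ b)) ∪ (b ∪ g(h(b ∪ d, g(d, b, a), e ∪ (d ∪ (a ∪ b))), e ∪ d ∪ b ∪ a ∪ d ∪ d ∪ b ∪ b, h(f(b ∪ e, d) ∪ e, b ∪ (b ∪ b), a ∪ b))))
Merge nested applications:  h(g(f(d, b), (b ∪ ((e ∪ a) ∪ e)) ∪ d ∪ b, d ∪ d), d ∪ d ∪ d ∪ a ∪ (b ∪ a), d) ∪ h(g(b, d, a) ∪ b ∪ a ∪ (h(d, d, a) ∪ (a ∪ a)), a ∪ b ∪ f(b, b) ∪ b ∪ a ∪ a ∪ a, h(d, e ∪ b, b) ∪ e ∪ (a ∪ b)) ∪ b ∪ g(h(b ∪ d, g(d, b, a), e ∪ (d ∪ (a ∪ b))), e ∪ d ∪ b ∪ a ∪ d ∪ d ∪ b ∪ b, h(f(b ∪ e, d) ∪ e, b ∪ (b ∪ b), a ∪ b))
Simplify inside:  h(g(f(d, b), (b ∪ ((e ∪ a) ∪ e)) ∪ d ∪ b, d ∪ d), d ∪ d ∪ d ∪ a ∪ (b ∪ a), d)  →  h(g(f(d, b), a ∪ b ∪ b ∪ d, d ∪ d), a ∪ a ∪ b ∪ d ∪ d ∪ d, d)
Canonicalize subterm:  h(g(b, d, a) ∪ b ∪ a ∪ (h(d, d, a) ∪ (a ∪ a)), a ∪ b ∪ f(b, b) ∪ b ∪ a ∪ a ∪ a, h(d, e ∪ b, b) ∪ e ∪ (a ∪ b))  →  h(a ∪ a ∪ a ∪ b ∪ g(b, d, a) ∪ h(d, d, a), a ∪ a ∪ a ∪ a ∪ b ∪ b ∪ f(b, b), a ∪ b ∪ h(d, b, b))
Canonicalize subterm:  g(h(b ∪ d, g(d, b, a), e ∪ (d ∪ (a ∪ b))), e ∪ d ∪ b ∪ a ∪ d ∪ d ∪ b ∪ b, h(f(b ∪ e, d) ∪ e, b ∪ (b ∪ b), a ∪ b))  →  g(h(b ∪ d, g(d, b, a), a ∪ b ∪ d), a ∪ b ∪ b ∪ b ∪ d ∪ d ∪ d, h(f(b, d), b ∪ b ∪ b, a ∪ b))
Sort:  b ∪ g(h(b ∪ d, g(d, b, a), a ∪ b ∪ d), a ∪ b ∪ b ∪ b ∪ d ∪ d ∪ d, h(f(b, d), b ∪ b ∪ b, a ∪ b)) ∪ h(a ∪ a ∪ a ∪ b ∪ g(b, d, a) ∪ h(d, d, a), a ∪ a ∪ a ∪ a ∪ b ∪ b ∪ f(b, b), a ∪ b ∪ h(d, b, b)) ∪ h(g(f(d, b), a ∪ b ∪ b ∪ d, d ∪ d), a ∪ a ∪ b ∪ d ∪ d ∪ d, d)
Put back:  g(h(h(b ∪ g(h(b ∪ d, g(d, b, a), a ∪ b ∪ d), a ∪ b ∪ b ∪ b ∪ d ∪ d ∪ d, h(f(b, d), b ∪ b ∪ b, a ∪ b)) ∪ h(a ∪ a ∪ a ∪ b ∪ g(b, d, a) ∪ h(d, d, a), a ∪ a ∪ a ∪ a ∪ b ∪ b ∪ f(b, b), a ∪ b ∪ h(d, b, b)) ∪ h(g(f(d, b), a ∪ b ∪ b ∪ d, d ∪ d), a ∪ a ∪ b ∪ d ∪ d ∪ d, d), d, b), b, d), a, b)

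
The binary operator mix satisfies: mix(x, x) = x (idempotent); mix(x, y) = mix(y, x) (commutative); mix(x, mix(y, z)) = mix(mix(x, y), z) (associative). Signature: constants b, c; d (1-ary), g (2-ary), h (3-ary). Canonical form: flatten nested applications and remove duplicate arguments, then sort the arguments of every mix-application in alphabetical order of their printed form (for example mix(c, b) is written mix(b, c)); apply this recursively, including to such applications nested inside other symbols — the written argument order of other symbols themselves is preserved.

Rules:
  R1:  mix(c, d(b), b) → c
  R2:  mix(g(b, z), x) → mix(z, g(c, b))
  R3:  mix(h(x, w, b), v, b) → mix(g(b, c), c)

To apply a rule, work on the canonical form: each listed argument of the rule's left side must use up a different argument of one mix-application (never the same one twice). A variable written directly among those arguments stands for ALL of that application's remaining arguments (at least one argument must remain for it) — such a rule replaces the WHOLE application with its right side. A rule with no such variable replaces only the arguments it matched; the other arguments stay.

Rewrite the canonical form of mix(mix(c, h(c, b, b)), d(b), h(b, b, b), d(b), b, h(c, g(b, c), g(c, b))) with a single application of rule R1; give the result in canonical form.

Canonical form:  mix(b, c, d(b), h(b, b, b), h(c, b, b), h(c, g(b, c), g(c, b)))
Apply R1:  consuming b, c, d(b)
Giving:  mix(c, h(b, b, b), h(c, b, b), h(c, g(b, c), g(c, b)))

Answer: mix(c, h(b, b, b), h(c, b, b), h(c, g(b, c), g(c, b)))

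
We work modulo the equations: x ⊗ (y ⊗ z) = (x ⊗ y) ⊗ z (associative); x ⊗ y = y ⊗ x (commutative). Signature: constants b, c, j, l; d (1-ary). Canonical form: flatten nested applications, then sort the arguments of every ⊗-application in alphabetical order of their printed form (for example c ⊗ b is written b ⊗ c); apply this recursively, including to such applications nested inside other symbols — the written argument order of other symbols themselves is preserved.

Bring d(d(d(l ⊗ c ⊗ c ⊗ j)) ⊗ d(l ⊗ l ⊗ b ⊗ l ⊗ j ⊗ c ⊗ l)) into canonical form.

Answer: d(d(b ⊗ c ⊗ j ⊗ l ⊗ l ⊗ l ⊗ l) ⊗ d(d(c ⊗ c ⊗ j ⊗ l)))

Derivation:
Work inside:  d(d(l ⊗ c ⊗ c ⊗ j)) ⊗ d(l ⊗ l ⊗ b ⊗ l ⊗ j ⊗ c ⊗ l)
Canonicalize subterm:  d(d(l ⊗ c ⊗ c ⊗ j))  →  d(d(c ⊗ c ⊗ j ⊗ l))
Inside:  d(l ⊗ l ⊗ b ⊗ l ⊗ j ⊗ c ⊗ l)  →  d(b ⊗ c ⊗ j ⊗ l ⊗ l ⊗ l ⊗ l)
Sort arguments:  d(b ⊗ c ⊗ j ⊗ l ⊗ l ⊗ l ⊗ l) ⊗ d(d(c ⊗ c ⊗ j ⊗ l))
Put back:  d(d(b ⊗ c ⊗ j ⊗ l ⊗ l ⊗ l ⊗ l) ⊗ d(d(c ⊗ c ⊗ j ⊗ l)))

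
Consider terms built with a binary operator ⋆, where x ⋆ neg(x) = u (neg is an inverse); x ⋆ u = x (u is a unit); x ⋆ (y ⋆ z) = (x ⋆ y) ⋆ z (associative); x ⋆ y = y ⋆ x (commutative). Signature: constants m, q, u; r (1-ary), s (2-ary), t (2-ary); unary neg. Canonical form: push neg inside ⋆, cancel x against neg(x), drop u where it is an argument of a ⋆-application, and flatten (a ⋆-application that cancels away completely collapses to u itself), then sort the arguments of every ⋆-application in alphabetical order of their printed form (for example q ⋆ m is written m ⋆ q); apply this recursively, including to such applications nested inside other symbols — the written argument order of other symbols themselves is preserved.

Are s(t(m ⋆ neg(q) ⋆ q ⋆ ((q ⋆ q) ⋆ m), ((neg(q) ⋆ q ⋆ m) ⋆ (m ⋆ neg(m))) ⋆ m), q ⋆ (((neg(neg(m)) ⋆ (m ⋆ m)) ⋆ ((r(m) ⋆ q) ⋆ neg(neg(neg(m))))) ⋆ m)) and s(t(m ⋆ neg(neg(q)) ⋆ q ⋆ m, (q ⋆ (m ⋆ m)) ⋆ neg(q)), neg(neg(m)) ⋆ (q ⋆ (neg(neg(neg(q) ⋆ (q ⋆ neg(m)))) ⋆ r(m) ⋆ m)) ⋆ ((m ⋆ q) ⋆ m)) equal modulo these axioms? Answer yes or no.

Left:  s(t(m ⋆ neg(q) ⋆ q ⋆ ((q ⋆ q) ⋆ m), ((neg(q) ⋆ q ⋆ m) ⋆ (m ⋆ neg(m))) ⋆ m), q ⋆ (((neg(neg(m)) ⋆ (m ⋆ m)) ⋆ ((r(m) ⋆ q) ⋆ neg(neg(neg(m))))) ⋆ m))
  Focus inside:  q ⋆ (((neg(neg(m)) ⋆ (m ⋆ m)) ⋆ ((r(m) ⋆ q) ⋆ neg(neg(neg(m))))) ⋆ m)
  Push neg inside:  distribute neg over ⋆ and collapse double neg
  Collect terms:  q ⋆ q ⋆ m ⋆ m ⋆ m ⋆ r(m)
  Order the arguments:  m ⋆ m ⋆ m ⋆ q ⋆ q ⋆ r(m)
  Reassemble:  s(t(m ⋆ m ⋆ q ⋆ q, m ⋆ m), m ⋆ m ⋆ m ⋆ q ⋆ q ⋆ r(m))
Right:  s(t(m ⋆ neg(neg(q)) ⋆ q ⋆ m, (q ⋆ (m ⋆ m)) ⋆ neg(q)), neg(neg(m)) ⋆ (q ⋆ (neg(neg(neg(q) ⋆ (q ⋆ neg(m)))) ⋆ r(m) ⋆ m)) ⋆ ((m ⋆ q) ⋆ m))
  Descend into:  neg(neg(m)) ⋆ (q ⋆ (neg(neg(neg(q) ⋆ (q ⋆ neg(m)))) ⋆ r(m) ⋆ m)) ⋆ ((m ⋆ q) ⋆ m)
  Push neg inside:  distribute neg over ⋆ and collapse double neg
  Collect terms:  m ⋆ m ⋆ m ⋆ q ⋆ q ⋆ r(m)
  Put back:  s(t(m ⋆ m ⋆ q ⋆ q, m ⋆ m), m ⋆ m ⋆ m ⋆ q ⋆ q ⋆ r(m))

Answer: yes — both canonical forms are s(t(m ⋆ m ⋆ q ⋆ q, m ⋆ m), m ⋆ m ⋆ m ⋆ q ⋆ q ⋆ r(m))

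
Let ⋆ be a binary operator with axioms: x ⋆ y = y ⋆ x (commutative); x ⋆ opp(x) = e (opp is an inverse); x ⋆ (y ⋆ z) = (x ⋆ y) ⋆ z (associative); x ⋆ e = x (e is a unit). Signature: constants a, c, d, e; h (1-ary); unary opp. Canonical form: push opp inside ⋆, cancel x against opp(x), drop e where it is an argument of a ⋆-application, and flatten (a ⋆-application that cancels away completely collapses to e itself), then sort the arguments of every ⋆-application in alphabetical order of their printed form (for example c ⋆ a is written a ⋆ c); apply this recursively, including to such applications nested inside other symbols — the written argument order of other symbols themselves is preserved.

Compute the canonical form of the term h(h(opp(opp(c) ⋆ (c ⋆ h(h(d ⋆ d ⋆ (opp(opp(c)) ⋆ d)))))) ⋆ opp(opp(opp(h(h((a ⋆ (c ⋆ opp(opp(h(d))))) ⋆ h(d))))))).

Answer: h(h(opp(h(h(c ⋆ d ⋆ d ⋆ d)))) ⋆ opp(h(h(a ⋆ c ⋆ h(d) ⋆ h(d)))))

Derivation:
Focus inside:  h(opp(opp(c) ⋆ (c ⋆ h(h(d ⋆ d ⋆ (opp(opp(c)) ⋆ d)))))) ⋆ opp(opp(opp(h(h((a ⋆ (c ⋆ opp(opp(h(d))))) ⋆ h(d))))))
Push opp inside:  distribute opp over ⋆ and collapse double opp
Collect:  h(opp(h(h(c ⋆ d ⋆ d ⋆ d)))) ⋆ opp(h(h(a ⋆ c ⋆ h(d) ⋆ h(d))))
Rebuild:  h(h(opp(h(h(c ⋆ d ⋆ d ⋆ d)))) ⋆ opp(h(h(a ⋆ c ⋆ h(d) ⋆ h(d)))))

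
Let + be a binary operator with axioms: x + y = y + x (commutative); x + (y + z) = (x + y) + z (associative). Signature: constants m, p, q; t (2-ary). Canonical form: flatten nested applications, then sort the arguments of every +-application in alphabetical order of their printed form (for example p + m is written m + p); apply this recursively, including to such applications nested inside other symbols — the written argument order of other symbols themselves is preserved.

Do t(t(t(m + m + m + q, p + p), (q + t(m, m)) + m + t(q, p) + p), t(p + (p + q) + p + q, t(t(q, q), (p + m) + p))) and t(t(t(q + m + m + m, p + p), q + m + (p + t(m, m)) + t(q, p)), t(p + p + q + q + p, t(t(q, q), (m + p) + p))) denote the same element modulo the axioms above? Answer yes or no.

Answer: yes — both canonical forms are t(t(t(m + m + m + q, p + p), m + p + q + t(m, m) + t(q, p)), t(p + p + p + q + q, t(t(q, q), m + p + p)))

Derivation:
Left:  t(t(t(m + m + m + q, p + p), (q + t(m, m)) + m + t(q, p) + p), t(p + (p + q) + p + q, t(t(q, q), (p + m) + p)))
  Focus inside:  (q + t(m, m)) + m + t(q, p) + p
  Flatten:  q + t(m, m) + m + t(q, p) + p
  Sort:  m + p + q + t(m, m) + t(q, p)
  Put back:  t(t(t(m + m + m + q, p + p), m + p + q + t(m, m) + t(q, p)), t(p + p + p + q + q, t(t(q, q), m + p + p)))
Right:  t(t(t(q + m + m + m, p + p), q + m + (p + t(m, m)) + t(q, p)), t(p + p + q + q + p, t(t(q, q), (m + p) + p)))
  Descend into:  q + m + (p + t(m, m)) + t(q, p)
  Merge nested applications:  q + m + p + t(m, m) + t(q, p)
  Sort arguments:  m + p + q + t(m, m) + t(q, p)
  Reassemble:  t(t(t(m + m + m + q, p + p), m + p + q + t(m, m) + t(q, p)), t(p + p + p + q + q, t(t(q, q), m + p + p)))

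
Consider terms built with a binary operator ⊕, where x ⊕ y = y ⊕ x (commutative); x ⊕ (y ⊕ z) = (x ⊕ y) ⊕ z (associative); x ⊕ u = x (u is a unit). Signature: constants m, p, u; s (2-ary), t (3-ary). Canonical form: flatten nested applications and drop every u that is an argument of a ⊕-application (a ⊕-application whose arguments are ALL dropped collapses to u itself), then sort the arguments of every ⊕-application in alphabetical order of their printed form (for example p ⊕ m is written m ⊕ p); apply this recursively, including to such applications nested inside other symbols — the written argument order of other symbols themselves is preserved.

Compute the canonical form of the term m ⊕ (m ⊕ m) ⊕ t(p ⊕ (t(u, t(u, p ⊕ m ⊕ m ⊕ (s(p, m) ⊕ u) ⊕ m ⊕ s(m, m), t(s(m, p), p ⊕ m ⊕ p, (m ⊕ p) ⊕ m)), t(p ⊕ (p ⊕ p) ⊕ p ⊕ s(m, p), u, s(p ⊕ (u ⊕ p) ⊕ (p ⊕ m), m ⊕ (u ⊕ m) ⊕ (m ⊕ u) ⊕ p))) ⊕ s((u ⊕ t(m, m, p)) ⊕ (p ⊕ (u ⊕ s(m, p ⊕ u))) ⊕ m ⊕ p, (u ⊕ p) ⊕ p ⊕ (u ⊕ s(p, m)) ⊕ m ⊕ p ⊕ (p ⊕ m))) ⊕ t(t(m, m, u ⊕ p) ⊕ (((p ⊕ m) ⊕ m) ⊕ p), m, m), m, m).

Flatten:  m ⊕ m ⊕ m ⊕ t(p ⊕ (t(u, t(u, p ⊕ m ⊕ m ⊕ (s(p, m) ⊕ u) ⊕ m ⊕ s(m, m), t(s(m, p), p ⊕ m ⊕ p, (m ⊕ p) ⊕ m)), t(p ⊕ (p ⊕ p) ⊕ p ⊕ s(m, p), u, s(p ⊕ (u ⊕ p) ⊕ (p ⊕ m), m ⊕ (u ⊕ m) ⊕ (m ⊕ u) ⊕ p))) ⊕ s((u ⊕ t(m, m, p)) ⊕ (p ⊕ (u ⊕ s(m, p ⊕ u))) ⊕ m ⊕ p, (u ⊕ p) ⊕ p ⊕ (u ⊕ s(p, m)) ⊕ m ⊕ p ⊕ (p ⊕ m))) ⊕ t(t(m, m, u ⊕ p) ⊕ (((p ⊕ m) ⊕ m) ⊕ p), m, m), m, m)
Simplify inside:  t(p ⊕ (t(u, t(u, p ⊕ m ⊕ m ⊕ (s(p, m) ⊕ u) ⊕ m ⊕ s(m, m), t(s(m, p), p ⊕ m ⊕ p, (m ⊕ p) ⊕ m)), t(p ⊕ (p ⊕ p) ⊕ p ⊕ s(m, p), u, s(p ⊕ (u ⊕ p) ⊕ (p ⊕ m), m ⊕ (u ⊕ m) ⊕ (m ⊕ u) ⊕ p))) ⊕ s((u ⊕ t(m, m, p)) ⊕ (p ⊕ (u ⊕ s(m, p ⊕ u))) ⊕ m ⊕ p, (u ⊕ p) ⊕ p ⊕ (u ⊕ s(p, m)) ⊕ m ⊕ p ⊕ (p ⊕ m))) ⊕ t(t(m, m, u ⊕ p) ⊕ (((p ⊕ m) ⊕ m) ⊕ p), m, m), m, m)  →  t(p ⊕ s(m ⊕ p ⊕ p ⊕ s(m, p) ⊕ t(m, m, p), m ⊕ m ⊕ p ⊕ p ⊕ p ⊕ p ⊕ s(p, m)) ⊕ t(m ⊕ m ⊕ p ⊕ p ⊕ t(m, m, p), m, m) ⊕ t(u, t(u, m ⊕ m ⊕ m ⊕ p ⊕ s(m, m) ⊕ s(p, m), t(s(m, p), m ⊕ p ⊕ p, m ⊕ m ⊕ p)), t(p ⊕ p ⊕ p ⊕ p ⊕ s(m, p), u, s(m ⊕ p ⊕ p ⊕ p, m ⊕ m ⊕ m ⊕ p))), m, m)
Sort:  m ⊕ m ⊕ m ⊕ t(p ⊕ s(m ⊕ p ⊕ p ⊕ s(m, p) ⊕ t(m, m, p), m ⊕ m ⊕ p ⊕ p ⊕ p ⊕ p ⊕ s(p, m)) ⊕ t(m ⊕ m ⊕ p ⊕ p ⊕ t(m, m, p), m, m) ⊕ t(u, t(u, m ⊕ m ⊕ m ⊕ p ⊕ s(m, m) ⊕ s(p, m), t(s(m, p), m ⊕ p ⊕ p, m ⊕ m ⊕ p)), t(p ⊕ p ⊕ p ⊕ p ⊕ s(m, p), u, s(m ⊕ p ⊕ p ⊕ p, m ⊕ m ⊕ m ⊕ p))), m, m)

Answer: m ⊕ m ⊕ m ⊕ t(p ⊕ s(m ⊕ p ⊕ p ⊕ s(m, p) ⊕ t(m, m, p), m ⊕ m ⊕ p ⊕ p ⊕ p ⊕ p ⊕ s(p, m)) ⊕ t(m ⊕ m ⊕ p ⊕ p ⊕ t(m, m, p), m, m) ⊕ t(u, t(u, m ⊕ m ⊕ m ⊕ p ⊕ s(m, m) ⊕ s(p, m), t(s(m, p), m ⊕ p ⊕ p, m ⊕ m ⊕ p)), t(p ⊕ p ⊕ p ⊕ p ⊕ s(m, p), u, s(m ⊕ p ⊕ p ⊕ p, m ⊕ m ⊕ m ⊕ p))), m, m)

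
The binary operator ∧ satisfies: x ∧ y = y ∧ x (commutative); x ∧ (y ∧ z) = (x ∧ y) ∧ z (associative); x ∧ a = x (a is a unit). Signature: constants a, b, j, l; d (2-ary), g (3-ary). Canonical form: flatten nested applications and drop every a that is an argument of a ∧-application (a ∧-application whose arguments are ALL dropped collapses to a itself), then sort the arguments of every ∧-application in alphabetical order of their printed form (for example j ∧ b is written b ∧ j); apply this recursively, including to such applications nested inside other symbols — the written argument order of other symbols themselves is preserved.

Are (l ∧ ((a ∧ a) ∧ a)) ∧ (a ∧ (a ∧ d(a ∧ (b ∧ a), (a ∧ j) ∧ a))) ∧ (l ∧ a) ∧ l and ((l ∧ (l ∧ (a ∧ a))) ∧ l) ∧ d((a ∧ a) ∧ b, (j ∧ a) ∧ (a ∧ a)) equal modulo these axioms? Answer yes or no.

Left:  (l ∧ ((a ∧ a) ∧ a)) ∧ (a ∧ (a ∧ d(a ∧ (b ∧ a), (a ∧ j) ∧ a))) ∧ (l ∧ a) ∧ l
  Flatten:  l ∧ a ∧ a ∧ a ∧ a ∧ a ∧ d(a ∧ (b ∧ a), (a ∧ j) ∧ a) ∧ l ∧ a ∧ l
  Simplify inside:  d(a ∧ (b ∧ a), (a ∧ j) ∧ a)  →  d(b, j)
  Unit:  drop a (×6)
  Sort:  d(b, j) ∧ l ∧ l ∧ l
Right:  ((l ∧ (l ∧ (a ∧ a))) ∧ l) ∧ d((a ∧ a) ∧ b, (j ∧ a) ∧ (a ∧ a))
  Flatten:  l ∧ l ∧ a ∧ a ∧ l ∧ d((a ∧ a) ∧ b, (j ∧ a) ∧ (a ∧ a))
  Inside:  d((a ∧ a) ∧ b, (j ∧ a) ∧ (a ∧ a))  →  d(b, j)
  Drop the unit:  drop a (×2)
  Sort arguments:  d(b, j) ∧ l ∧ l ∧ l

Answer: yes — both canonical forms are d(b, j) ∧ l ∧ l ∧ l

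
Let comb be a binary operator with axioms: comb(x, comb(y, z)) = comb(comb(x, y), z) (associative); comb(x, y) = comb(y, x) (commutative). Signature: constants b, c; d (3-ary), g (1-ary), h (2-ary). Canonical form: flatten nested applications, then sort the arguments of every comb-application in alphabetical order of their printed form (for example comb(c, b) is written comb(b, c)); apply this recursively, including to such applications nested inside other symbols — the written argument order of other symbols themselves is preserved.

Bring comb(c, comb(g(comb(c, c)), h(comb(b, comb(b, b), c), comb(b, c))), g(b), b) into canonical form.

Answer: comb(b, c, g(b), g(comb(c, c)), h(comb(b, b, b, c), comb(b, c)))

Derivation:
Merge nested applications:  comb(c, g(comb(c, c)), h(comb(b, comb(b, b), c), comb(b, c)), g(b), b)
Inside:  h(comb(b, comb(b, b), c), comb(b, c))  →  h(comb(b, b, b, c), comb(b, c))
Order the arguments:  comb(b, c, g(b), g(comb(c, c)), h(comb(b, b, b, c), comb(b, c)))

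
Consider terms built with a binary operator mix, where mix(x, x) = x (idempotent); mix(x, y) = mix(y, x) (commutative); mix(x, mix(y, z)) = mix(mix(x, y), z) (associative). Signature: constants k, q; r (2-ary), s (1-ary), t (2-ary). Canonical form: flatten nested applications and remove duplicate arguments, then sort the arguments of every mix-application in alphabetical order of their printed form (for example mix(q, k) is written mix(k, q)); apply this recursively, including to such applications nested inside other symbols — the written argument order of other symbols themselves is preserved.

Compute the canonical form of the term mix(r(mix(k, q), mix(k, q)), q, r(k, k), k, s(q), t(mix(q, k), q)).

Simplify inside:  t(mix(q, k), q)  →  t(mix(k, q), q)
Sort:  mix(k, q, r(k, k), r(mix(k, q), mix(k, q)), s(q), t(mix(k, q), q))

Answer: mix(k, q, r(k, k), r(mix(k, q), mix(k, q)), s(q), t(mix(k, q), q))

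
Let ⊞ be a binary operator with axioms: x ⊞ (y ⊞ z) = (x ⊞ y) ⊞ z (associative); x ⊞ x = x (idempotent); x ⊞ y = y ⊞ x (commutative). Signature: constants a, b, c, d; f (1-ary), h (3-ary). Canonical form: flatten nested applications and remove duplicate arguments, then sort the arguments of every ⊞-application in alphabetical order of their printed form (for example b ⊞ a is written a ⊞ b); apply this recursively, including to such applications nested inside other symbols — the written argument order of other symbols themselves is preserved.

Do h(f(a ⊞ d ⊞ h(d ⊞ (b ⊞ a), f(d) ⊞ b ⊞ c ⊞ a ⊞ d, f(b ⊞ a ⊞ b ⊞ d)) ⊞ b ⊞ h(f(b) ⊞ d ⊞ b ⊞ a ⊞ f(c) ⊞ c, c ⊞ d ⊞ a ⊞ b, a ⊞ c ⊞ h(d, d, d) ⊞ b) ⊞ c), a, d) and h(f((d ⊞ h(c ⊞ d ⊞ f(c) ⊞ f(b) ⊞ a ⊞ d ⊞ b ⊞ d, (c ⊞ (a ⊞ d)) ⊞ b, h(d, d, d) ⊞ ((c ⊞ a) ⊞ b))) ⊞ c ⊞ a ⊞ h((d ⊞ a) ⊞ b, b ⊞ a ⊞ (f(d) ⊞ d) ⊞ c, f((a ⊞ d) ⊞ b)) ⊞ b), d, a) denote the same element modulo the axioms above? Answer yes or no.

Left:  h(f(a ⊞ d ⊞ h(d ⊞ (b ⊞ a), f(d) ⊞ b ⊞ c ⊞ a ⊞ d, f(b ⊞ a ⊞ b ⊞ d)) ⊞ b ⊞ h(f(b) ⊞ d ⊞ b ⊞ a ⊞ f(c) ⊞ c, c ⊞ d ⊞ a ⊞ b, a ⊞ c ⊞ h(d, d, d) ⊞ b) ⊞ c), a, d)
  Focus inside:  a ⊞ d ⊞ h(d ⊞ (b ⊞ a), f(d) ⊞ b ⊞ c ⊞ a ⊞ d, f(b ⊞ a ⊞ b ⊞ d)) ⊞ b ⊞ h(f(b) ⊞ d ⊞ b ⊞ a ⊞ f(c) ⊞ c, c ⊞ d ⊞ a ⊞ b, a ⊞ c ⊞ h(d, d, d) ⊞ b) ⊞ c
  Simplify inside:  h(d ⊞ (b ⊞ a), f(d) ⊞ b ⊞ c ⊞ a ⊞ d, f(b ⊞ a ⊞ b ⊞ d))  →  h(a ⊞ b ⊞ d, a ⊞ b ⊞ c ⊞ d ⊞ f(d), f(a ⊞ b ⊞ d))
  Canonicalize subterm:  h(f(b) ⊞ d ⊞ b ⊞ a ⊞ f(c) ⊞ c, c ⊞ d ⊞ a ⊞ b, a ⊞ c ⊞ h(d, d, d) ⊞ b)  →  h(a ⊞ b ⊞ c ⊞ d ⊞ f(b) ⊞ f(c), a ⊞ b ⊞ c ⊞ d, a ⊞ b ⊞ c ⊞ h(d, d, d))
  Sort:  a ⊞ b ⊞ c ⊞ d ⊞ h(a ⊞ b ⊞ c ⊞ d ⊞ f(b) ⊞ f(c), a ⊞ b ⊞ c ⊞ d, a ⊞ b ⊞ c ⊞ h(d, d, d)) ⊞ h(a ⊞ b ⊞ d, a ⊞ b ⊞ c ⊞ d ⊞ f(d), f(a ⊞ b ⊞ d))
  Rebuild:  h(f(a ⊞ b ⊞ c ⊞ d ⊞ h(a ⊞ b ⊞ c ⊞ d ⊞ f(b) ⊞ f(c), a ⊞ b ⊞ c ⊞ d, a ⊞ b ⊞ c ⊞ h(d, d, d)) ⊞ h(a ⊞ b ⊞ d, a ⊞ b ⊞ c ⊞ d ⊞ f(d), f(a ⊞ b ⊞ d))), a, d)
Right:  h(f((d ⊞ h(c ⊞ d ⊞ f(c) ⊞ f(b) ⊞ a ⊞ d ⊞ b ⊞ d, (c ⊞ (a ⊞ d)) ⊞ b, h(d, d, d) ⊞ ((c ⊞ a) ⊞ b))) ⊞ c ⊞ a ⊞ h((d ⊞ a) ⊞ b, b ⊞ a ⊞ (f(d) ⊞ d) ⊞ c, f((a ⊞ d) ⊞ b)) ⊞ b), d, a)
  Focus inside:  (d ⊞ h(c ⊞ d ⊞ f(c) ⊞ f(b) ⊞ a ⊞ d ⊞ b ⊞ d, (c ⊞ (a ⊞ d)) ⊞ b, h(d, d, d) ⊞ ((c ⊞ a) ⊞ b))) ⊞ c ⊞ a ⊞ h((d ⊞ a) ⊞ b, b ⊞ a ⊞ (f(d) ⊞ d) ⊞ c, f((a ⊞ d) ⊞ b)) ⊞ b
  Merge nested applications:  d ⊞ h(c ⊞ d ⊞ f(c) ⊞ f(b) ⊞ a ⊞ d ⊞ b ⊞ d, (c ⊞ (a ⊞ d)) ⊞ b, h(d, d, d) ⊞ ((c ⊞ a) ⊞ b)) ⊞ c ⊞ a ⊞ h((d ⊞ a) ⊞ b, b ⊞ a ⊞ (f(d) ⊞ d) ⊞ c, f((a ⊞ d) ⊞ b)) ⊞ b
  Inside:  h(c ⊞ d ⊞ f(c) ⊞ f(b) ⊞ a ⊞ d ⊞ b ⊞ d, (c ⊞ (a ⊞ d)) ⊞ b, h(d, d, d) ⊞ ((c ⊞ a) ⊞ b))  →  h(a ⊞ b ⊞ c ⊞ d ⊞ f(b) ⊞ f(c), a ⊞ b ⊞ c ⊞ d, a ⊞ b ⊞ c ⊞ h(d, d, d))
  Inside:  h((d ⊞ a) ⊞ b, b ⊞ a ⊞ (f(d) ⊞ d) ⊞ c, f((a ⊞ d) ⊞ b))  →  h(a ⊞ b ⊞ d, a ⊞ b ⊞ c ⊞ d ⊞ f(d), f(a ⊞ b ⊞ d))
  Sort arguments:  a ⊞ b ⊞ c ⊞ d ⊞ h(a ⊞ b ⊞ c ⊞ d ⊞ f(b) ⊞ f(c), a ⊞ b ⊞ c ⊞ d, a ⊞ b ⊞ c ⊞ h(d, d, d)) ⊞ h(a ⊞ b ⊞ d, a ⊞ b ⊞ c ⊞ d ⊞ f(d), f(a ⊞ b ⊞ d))
  Reassemble:  h(f(a ⊞ b ⊞ c ⊞ d ⊞ h(a ⊞ b ⊞ c ⊞ d ⊞ f(b) ⊞ f(c), a ⊞ b ⊞ c ⊞ d, a ⊞ b ⊞ c ⊞ h(d, d, d)) ⊞ h(a ⊞ b ⊞ d, a ⊞ b ⊞ c ⊞ d ⊞ f(d), f(a ⊞ b ⊞ d))), d, a)

Answer: no — h(f(a ⊞ b ⊞ c ⊞ d ⊞ h(a ⊞ b ⊞ c ⊞ d ⊞ f(b) ⊞ f(c), a ⊞ b ⊞ c ⊞ d, a ⊞ b ⊞ c ⊞ h(d, d, d)) ⊞ h(a ⊞ b ⊞ d, a ⊞ b ⊞ c ⊞ d ⊞ f(d), f(a ⊞ b ⊞ d))), a, d) vs h(f(a ⊞ b ⊞ c ⊞ d ⊞ h(a ⊞ b ⊞ c ⊞ d ⊞ f(b) ⊞ f(c), a ⊞ b ⊞ c ⊞ d, a ⊞ b ⊞ c ⊞ h(d, d, d)) ⊞ h(a ⊞ b ⊞ d, a ⊞ b ⊞ c ⊞ d ⊞ f(d), f(a ⊞ b ⊞ d))), d, a)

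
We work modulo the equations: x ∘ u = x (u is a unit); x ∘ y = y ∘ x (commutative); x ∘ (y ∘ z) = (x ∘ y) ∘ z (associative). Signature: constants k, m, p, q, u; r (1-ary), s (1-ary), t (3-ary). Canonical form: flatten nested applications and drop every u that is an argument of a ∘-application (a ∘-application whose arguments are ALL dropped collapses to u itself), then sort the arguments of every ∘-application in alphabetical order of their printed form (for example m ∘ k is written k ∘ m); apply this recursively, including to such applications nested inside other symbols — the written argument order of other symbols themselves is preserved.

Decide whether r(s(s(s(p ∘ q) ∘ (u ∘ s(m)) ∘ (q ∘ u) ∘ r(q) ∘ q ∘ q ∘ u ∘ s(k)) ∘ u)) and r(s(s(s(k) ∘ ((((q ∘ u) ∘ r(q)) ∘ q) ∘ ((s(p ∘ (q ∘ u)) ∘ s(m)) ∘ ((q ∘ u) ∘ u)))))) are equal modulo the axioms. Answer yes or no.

Left:  r(s(s(s(p ∘ q) ∘ (u ∘ s(m)) ∘ (q ∘ u) ∘ r(q) ∘ q ∘ q ∘ u ∘ s(k)) ∘ u))
  Descend into:  s(s(p ∘ q) ∘ (u ∘ s(m)) ∘ (q ∘ u) ∘ r(q) ∘ q ∘ q ∘ u ∘ s(k)) ∘ u
  Inside:  s(s(p ∘ q) ∘ (u ∘ s(m)) ∘ (q ∘ u) ∘ r(q) ∘ q ∘ q ∘ u ∘ s(k))  →  s(q ∘ q ∘ q ∘ r(q) ∘ s(k) ∘ s(m) ∘ s(p ∘ q))
  Units out:  drop u
  Sort arguments:  s(q ∘ q ∘ q ∘ r(q) ∘ s(k) ∘ s(m) ∘ s(p ∘ q))
  Put back:  r(s(s(q ∘ q ∘ q ∘ r(q) ∘ s(k) ∘ s(m) ∘ s(p ∘ q))))
Right:  r(s(s(s(k) ∘ ((((q ∘ u) ∘ r(q)) ∘ q) ∘ ((s(p ∘ (q ∘ u)) ∘ s(m)) ∘ ((q ∘ u) ∘ u))))))
  Descend into:  s(k) ∘ ((((q ∘ u) ∘ r(q)) ∘ q) ∘ ((s(p ∘ (q ∘ u)) ∘ s(m)) ∘ ((q ∘ u) ∘ u)))
  Un-nest:  s(k) ∘ q ∘ u ∘ r(q) ∘ q ∘ s(p ∘ (q ∘ u)) ∘ s(m) ∘ q ∘ u ∘ u
  Simplify inside:  s(p ∘ (q ∘ u))  →  s(p ∘ q)
  Drop the unit:  drop u (×3)
  Order the arguments:  q ∘ q ∘ q ∘ r(q) ∘ s(k) ∘ s(m) ∘ s(p ∘ q)
  Rebuild:  r(s(s(q ∘ q ∘ q ∘ r(q) ∘ s(k) ∘ s(m) ∘ s(p ∘ q))))

Answer: yes — both canonical forms are r(s(s(q ∘ q ∘ q ∘ r(q) ∘ s(k) ∘ s(m) ∘ s(p ∘ q))))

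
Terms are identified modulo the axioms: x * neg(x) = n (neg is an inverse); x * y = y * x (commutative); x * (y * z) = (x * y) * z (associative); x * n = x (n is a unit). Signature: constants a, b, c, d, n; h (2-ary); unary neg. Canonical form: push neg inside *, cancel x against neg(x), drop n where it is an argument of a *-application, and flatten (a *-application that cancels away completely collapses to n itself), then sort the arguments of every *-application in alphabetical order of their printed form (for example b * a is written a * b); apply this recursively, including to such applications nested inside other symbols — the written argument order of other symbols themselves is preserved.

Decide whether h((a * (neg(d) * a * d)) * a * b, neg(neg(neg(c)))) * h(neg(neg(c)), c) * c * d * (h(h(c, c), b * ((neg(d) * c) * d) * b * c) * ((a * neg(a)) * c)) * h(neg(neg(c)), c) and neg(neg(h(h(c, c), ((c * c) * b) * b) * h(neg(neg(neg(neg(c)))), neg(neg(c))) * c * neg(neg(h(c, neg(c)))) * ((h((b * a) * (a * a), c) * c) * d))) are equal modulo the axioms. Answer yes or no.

Answer: no — c * c * d * h(a * a * a * b, neg(c)) * h(c, c) * h(c, c) * h(h(c, c), b * b * c * c) vs c * c * d * h(a * a * a * b, c) * h(c, c) * h(c, neg(c)) * h(h(c, c), b * b * c * c)

Derivation:
Left:  h((a * (neg(d) * a * d)) * a * b, neg(neg(neg(c)))) * h(neg(neg(c)), c) * c * d * (h(h(c, c), b * ((neg(d) * c) * d) * b * c) * ((a * neg(a)) * c)) * h(neg(neg(c)), c)
  Push neg inside:  distribute neg over * and collapse double neg
  Inverses cancel:  a cancels
  Collect:  h(a * a * a * b, neg(c)) * h(c, c) * h(c, c) * c * c * d * h(h(c, c), b * b * c * c)
  Sort arguments:  c * c * d * h(a * a * a * b, neg(c)) * h(c, c) * h(c, c) * h(h(c, c), b * b * c * c)
Right:  neg(neg(h(h(c, c), ((c * c) * b) * b) * h(neg(neg(neg(neg(c)))), neg(neg(c))) * c * neg(neg(h(c, neg(c)))) * ((h((b * a) * (a * a), c) * c) * d)))
  Push neg inside:  distribute neg over * and collapse double neg
  Collect:  h(h(c, c), b * b * c * c) * h(c, c) * c * c * h(c, neg(c)) * h(a * a * a * b, c) * d
  Sort arguments:  c * c * d * h(a * a * a * b, c) * h(c, c) * h(c, neg(c)) * h(h(c, c), b * b * c * c)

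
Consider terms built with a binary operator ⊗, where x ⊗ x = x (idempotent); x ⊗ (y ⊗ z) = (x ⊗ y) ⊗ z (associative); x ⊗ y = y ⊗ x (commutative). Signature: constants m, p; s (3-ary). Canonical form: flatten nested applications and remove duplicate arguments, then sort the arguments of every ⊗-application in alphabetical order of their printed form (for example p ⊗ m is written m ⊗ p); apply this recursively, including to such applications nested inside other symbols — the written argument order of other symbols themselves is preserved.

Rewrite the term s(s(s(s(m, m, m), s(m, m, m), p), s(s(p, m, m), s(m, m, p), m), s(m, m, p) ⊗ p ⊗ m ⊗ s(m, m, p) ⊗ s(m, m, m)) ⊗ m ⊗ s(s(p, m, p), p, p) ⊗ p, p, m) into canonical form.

Descend into:  s(s(s(m, m, m), s(m, m, m), p), s(s(p, m, m), s(m, m, p), m), s(m, m, p) ⊗ p ⊗ m ⊗ s(m, m, p) ⊗ s(m, m, m)) ⊗ m ⊗ s(s(p, m, p), p, p) ⊗ p
Inside:  s(s(s(m, m, m), s(m, m, m), p), s(s(p, m, m), s(m, m, p), m), s(m, m, p) ⊗ p ⊗ m ⊗ s(m, m, p) ⊗ s(m, m, m))  →  s(s(s(m, m, m), s(m, m, m), p), s(s(p, m, m), s(m, m, p), m), m ⊗ p ⊗ s(m, m, m) ⊗ s(m, m, p))
Sort:  m ⊗ p ⊗ s(s(p, m, p), p, p) ⊗ s(s(s(m, m, m), s(m, m, m), p), s(s(p, m, m), s(m, m, p), m), m ⊗ p ⊗ s(m, m, m) ⊗ s(m, m, p))
Put back:  s(m ⊗ p ⊗ s(s(p, m, p), p, p) ⊗ s(s(s(m, m, m), s(m, m, m), p), s(s(p, m, m), s(m, m, p), m), m ⊗ p ⊗ s(m, m, m) ⊗ s(m, m, p)), p, m)

Answer: s(m ⊗ p ⊗ s(s(p, m, p), p, p) ⊗ s(s(s(m, m, m), s(m, m, m), p), s(s(p, m, m), s(m, m, p), m), m ⊗ p ⊗ s(m, m, m) ⊗ s(m, m, p)), p, m)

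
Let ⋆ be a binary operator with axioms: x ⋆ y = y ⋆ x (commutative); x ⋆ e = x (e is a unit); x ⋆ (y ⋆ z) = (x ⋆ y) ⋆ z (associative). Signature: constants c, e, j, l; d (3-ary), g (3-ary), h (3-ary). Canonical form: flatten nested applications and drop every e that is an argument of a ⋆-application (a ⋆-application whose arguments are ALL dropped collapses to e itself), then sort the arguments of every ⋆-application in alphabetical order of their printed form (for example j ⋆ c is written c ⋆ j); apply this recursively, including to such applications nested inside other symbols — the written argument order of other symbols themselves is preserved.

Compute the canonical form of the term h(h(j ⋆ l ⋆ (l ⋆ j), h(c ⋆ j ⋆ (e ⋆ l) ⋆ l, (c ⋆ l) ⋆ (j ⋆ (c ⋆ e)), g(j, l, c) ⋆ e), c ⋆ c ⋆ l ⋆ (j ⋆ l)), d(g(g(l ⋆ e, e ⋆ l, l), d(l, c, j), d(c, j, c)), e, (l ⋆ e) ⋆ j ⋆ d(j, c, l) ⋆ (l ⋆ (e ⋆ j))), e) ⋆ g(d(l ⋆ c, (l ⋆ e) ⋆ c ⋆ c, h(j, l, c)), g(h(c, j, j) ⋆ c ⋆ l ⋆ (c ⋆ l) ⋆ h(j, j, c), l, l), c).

Canonicalize subterm:  h(h(j ⋆ l ⋆ (l ⋆ j), h(c ⋆ j ⋆ (e ⋆ l) ⋆ l, (c ⋆ l) ⋆ (j ⋆ (c ⋆ e)), g(j, l, c) ⋆ e), c ⋆ c ⋆ l ⋆ (j ⋆ l)), d(g(g(l ⋆ e, e ⋆ l, l), d(l, c, j), d(c, j, c)), e, (l ⋆ e) ⋆ j ⋆ d(j, c, l) ⋆ (l ⋆ (e ⋆ j))), e)  →  h(h(j ⋆ j ⋆ l ⋆ l, h(c ⋆ j ⋆ l ⋆ l, c ⋆ c ⋆ j ⋆ l, g(j, l, c)), c ⋆ c ⋆ j ⋆ l ⋆ l), d(g(g(l, l, l), d(l, c, j), d(c, j, c)), e, d(j, c, l) ⋆ j ⋆ j ⋆ l ⋆ l), e)
Simplify inside:  g(d(l ⋆ c, (l ⋆ e) ⋆ c ⋆ c, h(j, l, c)), g(h(c, j, j) ⋆ c ⋆ l ⋆ (c ⋆ l) ⋆ h(j, j, c), l, l), c)  →  g(d(c ⋆ l, c ⋆ c ⋆ l, h(j, l, c)), g(c ⋆ c ⋆ h(c, j, j) ⋆ h(j, j, c) ⋆ l ⋆ l, l, l), c)
Sort:  g(d(c ⋆ l, c ⋆ c ⋆ l, h(j, l, c)), g(c ⋆ c ⋆ h(c, j, j) ⋆ h(j, j, c) ⋆ l ⋆ l, l, l), c) ⋆ h(h(j ⋆ j ⋆ l ⋆ l, h(c ⋆ j ⋆ l ⋆ l, c ⋆ c ⋆ j ⋆ l, g(j, l, c)), c ⋆ c ⋆ j ⋆ l ⋆ l), d(g(g(l, l, l), d(l, c, j), d(c, j, c)), e, d(j, c, l) ⋆ j ⋆ j ⋆ l ⋆ l), e)

Answer: g(d(c ⋆ l, c ⋆ c ⋆ l, h(j, l, c)), g(c ⋆ c ⋆ h(c, j, j) ⋆ h(j, j, c) ⋆ l ⋆ l, l, l), c) ⋆ h(h(j ⋆ j ⋆ l ⋆ l, h(c ⋆ j ⋆ l ⋆ l, c ⋆ c ⋆ j ⋆ l, g(j, l, c)), c ⋆ c ⋆ j ⋆ l ⋆ l), d(g(g(l, l, l), d(l, c, j), d(c, j, c)), e, d(j, c, l) ⋆ j ⋆ j ⋆ l ⋆ l), e)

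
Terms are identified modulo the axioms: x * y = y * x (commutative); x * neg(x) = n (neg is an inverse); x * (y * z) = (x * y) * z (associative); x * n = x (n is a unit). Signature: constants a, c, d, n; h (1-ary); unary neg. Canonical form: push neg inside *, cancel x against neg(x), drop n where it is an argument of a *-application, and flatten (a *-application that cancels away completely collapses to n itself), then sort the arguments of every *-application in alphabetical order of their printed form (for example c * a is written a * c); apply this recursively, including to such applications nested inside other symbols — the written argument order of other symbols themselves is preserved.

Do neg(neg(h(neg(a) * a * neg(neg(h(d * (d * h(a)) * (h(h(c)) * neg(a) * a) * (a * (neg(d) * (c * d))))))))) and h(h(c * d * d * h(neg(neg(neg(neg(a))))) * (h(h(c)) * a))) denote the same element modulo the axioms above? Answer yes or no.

Left:  neg(neg(h(neg(a) * a * neg(neg(h(d * (d * h(a)) * (h(h(c)) * neg(a) * a) * (a * (neg(d) * (c * d)))))))))
  Push neg inside:  distribute neg over * and collapse double neg
  Collect:  h(h(a * c * d * d * h(a) * h(h(c))))
Right:  h(h(c * d * d * h(neg(neg(neg(neg(a))))) * (h(h(c)) * a)))
  Descend into:  c * d * d * h(neg(neg(neg(neg(a))))) * (h(h(c)) * a)
  Push neg inside:  distribute neg over * and collapse double neg
  Collect:  c * d * d * h(a) * h(h(c)) * a
  Sort arguments:  a * c * d * d * h(a) * h(h(c))
  Reassemble:  h(h(a * c * d * d * h(a) * h(h(c))))

Answer: yes — both canonical forms are h(h(a * c * d * d * h(a) * h(h(c))))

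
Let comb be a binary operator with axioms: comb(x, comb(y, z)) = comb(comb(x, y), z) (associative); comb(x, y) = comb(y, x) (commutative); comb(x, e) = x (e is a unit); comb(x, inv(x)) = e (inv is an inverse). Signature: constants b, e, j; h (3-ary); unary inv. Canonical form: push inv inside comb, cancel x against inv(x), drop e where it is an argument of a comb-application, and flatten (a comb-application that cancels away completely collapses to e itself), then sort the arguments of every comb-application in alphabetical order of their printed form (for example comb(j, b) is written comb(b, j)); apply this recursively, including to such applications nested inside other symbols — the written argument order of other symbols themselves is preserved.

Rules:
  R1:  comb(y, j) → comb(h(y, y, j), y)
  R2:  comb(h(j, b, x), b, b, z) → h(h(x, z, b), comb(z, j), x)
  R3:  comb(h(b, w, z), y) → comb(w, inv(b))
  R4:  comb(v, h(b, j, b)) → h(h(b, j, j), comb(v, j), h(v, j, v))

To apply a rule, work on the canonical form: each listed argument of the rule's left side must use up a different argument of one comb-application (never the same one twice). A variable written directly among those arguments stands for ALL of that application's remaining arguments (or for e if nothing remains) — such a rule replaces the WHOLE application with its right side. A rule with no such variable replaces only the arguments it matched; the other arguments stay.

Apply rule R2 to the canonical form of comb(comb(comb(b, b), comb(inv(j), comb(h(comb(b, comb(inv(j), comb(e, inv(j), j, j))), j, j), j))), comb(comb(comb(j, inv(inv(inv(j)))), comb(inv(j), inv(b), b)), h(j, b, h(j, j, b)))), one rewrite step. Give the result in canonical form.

Canonical form:  comb(b, b, h(b, j, j), h(j, b, h(j, j, b)), inv(j))
Match R2:  consume b, b, h(j, b, h(j, j, b));  x := h(j, j, b), z := comb(h(b, j, j), inv(j))
Every leftover argument binds to the variable; the entire application is replaced.
New term:  h(h(h(j, j, b), comb(h(b, j, j), inv(j)), b), h(b, j, j), h(j, j, b))

Answer: h(h(h(j, j, b), comb(h(b, j, j), inv(j)), b), h(b, j, j), h(j, j, b))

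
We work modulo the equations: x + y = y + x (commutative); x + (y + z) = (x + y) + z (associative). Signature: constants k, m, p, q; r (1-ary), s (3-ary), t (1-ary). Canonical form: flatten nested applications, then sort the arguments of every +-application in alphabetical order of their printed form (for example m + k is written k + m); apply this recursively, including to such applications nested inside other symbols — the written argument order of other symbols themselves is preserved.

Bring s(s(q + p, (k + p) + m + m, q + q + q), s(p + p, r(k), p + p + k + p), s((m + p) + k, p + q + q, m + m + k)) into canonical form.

Descend into:  (k + p) + m + m
Un-nest:  k + p + m + m
Sort:  k + m + m + p
Put back:  s(s(p + q, k + m + m + p, q + q + q), s(p + p, r(k), k + p + p + p), s(k + m + p, p + q + q, k + m + m))

Answer: s(s(p + q, k + m + m + p, q + q + q), s(p + p, r(k), k + p + p + p), s(k + m + p, p + q + q, k + m + m))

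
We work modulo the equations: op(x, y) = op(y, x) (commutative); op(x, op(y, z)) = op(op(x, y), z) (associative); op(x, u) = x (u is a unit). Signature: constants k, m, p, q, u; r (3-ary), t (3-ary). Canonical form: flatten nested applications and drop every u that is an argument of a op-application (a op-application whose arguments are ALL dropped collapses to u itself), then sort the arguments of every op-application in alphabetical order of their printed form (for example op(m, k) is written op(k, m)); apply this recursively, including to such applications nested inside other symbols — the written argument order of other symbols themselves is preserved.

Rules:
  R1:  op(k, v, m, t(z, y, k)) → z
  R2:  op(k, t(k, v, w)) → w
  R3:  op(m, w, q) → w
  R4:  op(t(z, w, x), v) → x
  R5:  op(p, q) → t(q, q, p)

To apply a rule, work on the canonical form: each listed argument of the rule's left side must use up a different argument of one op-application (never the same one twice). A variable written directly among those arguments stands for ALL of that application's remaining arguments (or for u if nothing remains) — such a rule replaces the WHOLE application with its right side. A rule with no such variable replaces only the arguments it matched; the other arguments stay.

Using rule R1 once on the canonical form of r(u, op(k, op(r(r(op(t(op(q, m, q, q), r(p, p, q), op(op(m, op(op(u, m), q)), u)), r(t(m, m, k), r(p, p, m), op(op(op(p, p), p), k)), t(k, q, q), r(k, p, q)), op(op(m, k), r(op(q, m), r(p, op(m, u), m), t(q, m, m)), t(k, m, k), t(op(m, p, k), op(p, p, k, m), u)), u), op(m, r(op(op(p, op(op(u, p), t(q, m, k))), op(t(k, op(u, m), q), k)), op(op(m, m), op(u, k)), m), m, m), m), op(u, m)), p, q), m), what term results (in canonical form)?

Canonical form:  r(u, op(k, m, p, q, r(r(op(r(k, p, q), r(t(m, m, k), r(p, p, m), op(k, p, p, p)), t(k, q, q), t(op(m, q, q, q), r(p, p, q), op(m, m, q))), op(k, m, r(op(m, q), r(p, m, m), t(q, m, m)), t(k, m, k), t(op(k, m, p), op(k, m, p, p), u)), u), op(m, m, m, r(op(k, p, p, t(k, m, q), t(q, m, k)), op(k, m, m), m)), m)), m)
Apply R1:  consuming k, m, t(k, m, k);  v := op(r(op(m, q), r(p, m, m), t(q, m, m)), t(op(k, m, p), op(k, m, p, p), u)), y := m, z := k
The extension variable absorbs all remaining arguments, so the whole application is rewritten.
New term:  r(u, op(k, m, p, q, r(r(op(r(k, p, q), r(t(m, m, k), r(p, p, m), op(k, p, p, p)), t(k, q, q), t(op(m, q, q, q), r(p, p, q), op(m, m, q))), k, u), op(m, m, m, r(op(k, p, p, t(k, m, q), t(q, m, k)), op(k, m, m), m)), m)), m)

Answer: r(u, op(k, m, p, q, r(r(op(r(k, p, q), r(t(m, m, k), r(p, p, m), op(k, p, p, p)), t(k, q, q), t(op(m, q, q, q), r(p, p, q), op(m, m, q))), k, u), op(m, m, m, r(op(k, p, p, t(k, m, q), t(q, m, k)), op(k, m, m), m)), m)), m)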